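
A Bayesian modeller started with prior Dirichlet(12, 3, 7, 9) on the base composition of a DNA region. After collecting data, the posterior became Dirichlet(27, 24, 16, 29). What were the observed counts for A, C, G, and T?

For a Dirichlet(α) prior with multinomial counts c, the posterior is Dirichlet(α + c) componentwise.
Counts are posterior − prior componentwise: 27−12=15, 24−3=21, 16−7=9, 29−9=20.

counts (15, 21, 9, 20)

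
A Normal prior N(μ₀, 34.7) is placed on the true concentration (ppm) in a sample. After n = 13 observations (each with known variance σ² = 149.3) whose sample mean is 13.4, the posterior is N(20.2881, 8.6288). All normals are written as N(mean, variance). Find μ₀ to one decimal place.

μ₀ = 41.1

With known observation variance, the Normal–Normal posterior has precision τ_n = τ₀ + n/σ² and mean μ_n = (τ₀μ₀ + (n/σ²)x̄)/τ_n.
Here τ₀ = 1/34.7 = 0.028818 and τ_data = 13/149.3 = 0.087073, so τ_n = 0.115891.
Rearranging for μ₀: μ₀ = (μ_n·τ_n − τ_data·x̄)/τ₀ = (20.2881·0.115891 − 0.087073·13.4) / 0.028818 = 1.184430/0.028818 ≈ 41.1.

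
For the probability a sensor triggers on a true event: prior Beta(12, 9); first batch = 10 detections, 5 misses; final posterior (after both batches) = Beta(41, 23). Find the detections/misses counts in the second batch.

Sequential conjugate updates are equivalent to a single update on the pooled data, so total successes = posterior α − prior α and total failures = posterior β − prior β.
Total across both batches: 41−12=29 detections, 23−9=14 misses.
Subtract the first batch: 29−10=19 detections and 14−5=9 misses.

19 detections and 9 misses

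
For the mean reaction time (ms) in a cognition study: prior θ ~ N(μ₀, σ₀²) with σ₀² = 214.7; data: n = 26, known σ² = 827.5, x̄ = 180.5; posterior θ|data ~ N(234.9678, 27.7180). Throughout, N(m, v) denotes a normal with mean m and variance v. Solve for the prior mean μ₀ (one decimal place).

The posterior mean is a precision-weighted average: μ_n = (τ₀μ₀ + τ_data·x̄)/(τ₀+τ_data), with τ₀=1/σ₀² and τ_data=n/σ².
Here τ₀ = 1/214.7 = 0.004658 and τ_data = 26/827.5 = 0.031420, so τ_n = 0.036078.
Rearranging for μ₀: μ₀ = (μ_n·τ_n − τ_data·x̄)/τ₀ = (234.9678·0.036078 − 0.031420·180.5) / 0.004658 = 2.805858/0.004658 ≈ 602.4.

μ₀ = 602.4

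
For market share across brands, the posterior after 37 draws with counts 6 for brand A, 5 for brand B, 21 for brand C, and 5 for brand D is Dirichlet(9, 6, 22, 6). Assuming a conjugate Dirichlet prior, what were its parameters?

Dirichlet(3, 1, 1, 1)

For a Dirichlet(α) prior with multinomial counts c, the posterior is Dirichlet(α + c) componentwise.
Subtract each count from the matching posterior parameter: 9−6=3, 6−5=1, 22−21=1, 6−5=1.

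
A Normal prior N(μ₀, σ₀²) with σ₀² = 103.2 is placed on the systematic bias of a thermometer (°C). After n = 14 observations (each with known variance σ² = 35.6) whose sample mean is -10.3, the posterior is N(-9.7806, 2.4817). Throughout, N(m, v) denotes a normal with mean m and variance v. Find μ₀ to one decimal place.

The posterior mean is a precision-weighted average: μ_n = (τ₀μ₀ + τ_data·x̄)/(τ₀+τ_data), with τ₀=1/σ₀² and τ_data=n/σ².
Here τ₀ = 1/103.2 = 0.009690 and τ_data = 14/35.6 = 0.393258, so τ_n = 0.402948.
Rearranging for μ₀: μ₀ = (μ_n·τ_n − τ_data·x̄)/τ₀ = (-9.7806·0.402948 − 0.393258·-10.3) / 0.009690 = 0.109484/0.009690 ≈ 11.3.

μ₀ = 11.3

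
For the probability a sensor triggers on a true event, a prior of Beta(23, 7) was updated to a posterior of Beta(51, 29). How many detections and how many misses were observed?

Beta is conjugate to the binomial likelihood: posterior = Beta(α+s, β+f).
So s = 51 − 23 = 28 and f = 29 − 7 = 22.

28 detections and 22 misses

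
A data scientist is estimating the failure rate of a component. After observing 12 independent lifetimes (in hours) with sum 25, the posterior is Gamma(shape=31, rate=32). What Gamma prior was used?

For an exponential likelihood with a Gamma(α, β) prior on the rate, n observations with total T give posterior Gamma(α+n, β+T).
So α = 31 − 12 = 19 and β = 32 − 25 = 7.

Gamma(shape=19, rate=7)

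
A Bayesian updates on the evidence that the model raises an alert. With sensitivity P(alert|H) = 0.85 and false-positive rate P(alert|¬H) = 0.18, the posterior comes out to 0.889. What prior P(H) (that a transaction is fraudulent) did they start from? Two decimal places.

P(H) = 0.63

Bayes' rule in odds form gives O(H|E) = O(H)·[P(E|H)/P(E|¬H)], hence O(H) = O(H|E)/LR.
Posterior odds = 0.889/(1−0.889) = 8.0090. LR = 0.85/0.18 = 4.7222.
Prior odds = 8.0090/4.7222 = 1.6960, so P(H) = 1.6960/(1+1.6960) ≈ 0.63.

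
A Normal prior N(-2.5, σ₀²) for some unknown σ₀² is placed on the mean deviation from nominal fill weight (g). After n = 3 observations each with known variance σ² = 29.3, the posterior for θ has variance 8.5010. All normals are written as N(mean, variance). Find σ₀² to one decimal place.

σ₀² = 65.6

Posterior precision equals prior precision plus data precision: 1/σ_n² = 1/σ₀² + n/σ².
So 1/σ₀² = 1/8.5010 − 3/29.3 = 0.117633 − 0.102389 = 0.015244.
Hence σ₀² = 1/0.015244 ≈ 65.6.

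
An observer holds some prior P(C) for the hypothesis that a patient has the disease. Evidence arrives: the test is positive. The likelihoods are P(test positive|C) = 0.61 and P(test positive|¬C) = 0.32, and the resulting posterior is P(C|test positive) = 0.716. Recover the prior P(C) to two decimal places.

P(C) = 0.57

Bayes' rule in odds form gives O(C|E) = O(C)·[P(E|C)/P(E|¬C)], hence O(C) = O(C|E)/LR.
Posterior odds = 0.716/(1−0.716) = 2.5211. LR = 0.61/0.32 = 1.9062.
Prior odds = 2.5211/1.9062 = 1.3226, so P(C) = 1.3226/(1+1.3226) ≈ 0.57.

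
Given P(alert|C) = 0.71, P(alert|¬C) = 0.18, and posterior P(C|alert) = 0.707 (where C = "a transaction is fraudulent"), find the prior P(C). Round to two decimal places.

In odds form, posterior odds = prior odds × likelihood ratio, so prior odds = posterior odds ÷ LR.
Posterior odds = 0.707/(1−0.707) = 2.4130. LR = 0.71/0.18 = 3.9444.
Prior odds = 2.4130/3.9444 = 0.6118, so P(C) = 0.6118/(1+0.6118) ≈ 0.38.

P(C) = 0.38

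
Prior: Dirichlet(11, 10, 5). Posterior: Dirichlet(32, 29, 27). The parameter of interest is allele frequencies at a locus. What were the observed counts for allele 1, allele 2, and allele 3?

counts (21, 19, 22)

For a Dirichlet(α) prior with multinomial counts c, the posterior is Dirichlet(α + c) componentwise.
Counts are posterior − prior componentwise: 32−11=21, 29−10=19, 27−5=22.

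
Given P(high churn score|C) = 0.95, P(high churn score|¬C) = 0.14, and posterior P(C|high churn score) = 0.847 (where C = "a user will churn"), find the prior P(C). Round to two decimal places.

In odds form, posterior odds = prior odds × likelihood ratio, so prior odds = posterior odds ÷ LR.
Posterior odds = 0.847/(1−0.847) = 5.5359. LR = 0.95/0.14 = 6.7857.
Prior odds = 5.5359/6.7857 = 0.8158, so P(C) = 0.8158/(1+0.8158) ≈ 0.45.

P(C) = 0.45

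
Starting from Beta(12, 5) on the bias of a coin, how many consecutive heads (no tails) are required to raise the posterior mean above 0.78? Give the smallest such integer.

After k heads and 0 tails the posterior is Beta(12+k, 5), with mean (12+k)/(12+5+k).
Set (12+k)/(17+k) > 0.78 and solve: k > (0.78·17 − 12)/(1 − 0.78) = 5.727.
The smallest integer exceeding 5.727 is 6.

k = 6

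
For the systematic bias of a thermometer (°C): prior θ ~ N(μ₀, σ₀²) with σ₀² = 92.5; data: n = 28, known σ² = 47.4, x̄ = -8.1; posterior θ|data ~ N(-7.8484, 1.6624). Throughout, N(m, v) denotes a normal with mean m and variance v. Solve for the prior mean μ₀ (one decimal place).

With known observation variance, the Normal–Normal posterior has precision τ_n = τ₀ + n/σ² and mean μ_n = (τ₀μ₀ + (n/σ²)x̄)/τ_n.
Here τ₀ = 1/92.5 = 0.010811 and τ_data = 28/47.4 = 0.590717, so τ_n = 0.601528.
Rearranging for μ₀: μ₀ = (μ_n·τ_n − τ_data·x̄)/τ₀ = (-7.8484·0.601528 − 0.590717·-8.1) / 0.010811 = 0.063775/0.010811 ≈ 5.9.

μ₀ = 5.9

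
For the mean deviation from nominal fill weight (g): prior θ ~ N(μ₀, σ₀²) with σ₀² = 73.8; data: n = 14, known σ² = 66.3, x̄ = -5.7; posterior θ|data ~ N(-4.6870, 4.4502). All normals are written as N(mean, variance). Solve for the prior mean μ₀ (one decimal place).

With known observation variance, the Normal–Normal posterior has precision τ_n = τ₀ + n/σ² and mean μ_n = (τ₀μ₀ + (n/σ²)x̄)/τ_n.
Here τ₀ = 1/73.8 = 0.013550 and τ_data = 14/66.3 = 0.211161, so τ_n = 0.224711.
Rearranging for μ₀: μ₀ = (μ_n·τ_n − τ_data·x̄)/τ₀ = (-4.6870·0.224711 − 0.211161·-5.7) / 0.013550 = 0.150397/0.013550 ≈ 11.1.

μ₀ = 11.1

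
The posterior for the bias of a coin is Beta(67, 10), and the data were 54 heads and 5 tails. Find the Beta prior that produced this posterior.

Under Beta–binomial conjugacy the posterior parameters are (α+s, β+f).
So α = 67 − 54 = 13 and β = 10 − 5 = 5.

Beta(13, 5)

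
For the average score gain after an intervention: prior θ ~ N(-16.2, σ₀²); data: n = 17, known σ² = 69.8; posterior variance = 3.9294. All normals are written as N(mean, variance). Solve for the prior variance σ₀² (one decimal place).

σ₀² = 91.4

Posterior precision equals prior precision plus data precision: 1/σ_n² = 1/σ₀² + n/σ².
So 1/σ₀² = 1/3.9294 − 17/69.8 = 0.254492 − 0.243553 = 0.010939.
Hence σ₀² = 1/0.010939 ≈ 91.4.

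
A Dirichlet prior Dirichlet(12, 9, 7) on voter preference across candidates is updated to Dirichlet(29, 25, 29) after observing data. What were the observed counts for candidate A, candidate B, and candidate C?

counts (17, 16, 22)

For a Dirichlet(α) prior with multinomial counts c, the posterior is Dirichlet(α + c) componentwise.
Counts are posterior − prior componentwise: 29−12=17, 25−9=16, 29−7=22.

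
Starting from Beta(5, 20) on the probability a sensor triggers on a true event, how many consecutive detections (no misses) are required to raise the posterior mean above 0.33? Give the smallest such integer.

After k detections and 0 misses the posterior is Beta(5+k, 20), with mean (5+k)/(5+20+k).
Set (5+k)/(25+k) > 0.33 and solve: k > (0.33·25 − 5)/(1 − 0.33) = 4.851.
The smallest integer exceeding 4.851 is 5.

k = 5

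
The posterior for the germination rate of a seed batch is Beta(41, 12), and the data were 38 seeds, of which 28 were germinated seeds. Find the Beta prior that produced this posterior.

Beta(13, 2)

Under Beta–binomial conjugacy the posterior parameters are (a+s, b+f).
Subtract the data counts: 41−28=13, 12−10=2.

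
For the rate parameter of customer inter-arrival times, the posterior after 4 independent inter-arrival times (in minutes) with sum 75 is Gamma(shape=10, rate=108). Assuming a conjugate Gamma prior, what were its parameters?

Gamma(shape=6, rate=33)

For an exponential likelihood with a Gamma(α, β) prior on the rate, n observations with total T give posterior Gamma(α+n, β+T).
So α = 10 − 4 = 6 and β = 108 − 75 = 33.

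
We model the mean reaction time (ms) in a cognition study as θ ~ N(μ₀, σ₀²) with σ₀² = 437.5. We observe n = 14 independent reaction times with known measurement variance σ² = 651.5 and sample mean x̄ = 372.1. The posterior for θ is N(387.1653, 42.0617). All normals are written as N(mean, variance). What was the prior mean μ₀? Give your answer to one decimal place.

μ₀ = 528.8

The posterior mean is a precision-weighted average: μ_n = (τ₀μ₀ + τ_data·x̄)/(τ₀+τ_data), with τ₀=1/σ₀² and τ_data=n/σ².
Here τ₀ = 1/437.5 = 0.002286 and τ_data = 14/651.5 = 0.021489, so τ_n = 0.023775.
Rearranging for μ₀: μ₀ = (μ_n·τ_n − τ_data·x̄)/τ₀ = (387.1653·0.023775 − 0.021489·372.1) / 0.002286 = 1.208798/0.002286 ≈ 528.8.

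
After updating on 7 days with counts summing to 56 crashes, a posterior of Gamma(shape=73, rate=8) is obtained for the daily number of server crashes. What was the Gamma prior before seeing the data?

A Gamma(α, β) prior (rate parametrization) on a Poisson rate with n observations summing to S gives posterior Gamma(α+S, β+n).
So α = 73 − 56 = 17 and β = 8 − 7 = 1.

Gamma(shape=17, rate=1)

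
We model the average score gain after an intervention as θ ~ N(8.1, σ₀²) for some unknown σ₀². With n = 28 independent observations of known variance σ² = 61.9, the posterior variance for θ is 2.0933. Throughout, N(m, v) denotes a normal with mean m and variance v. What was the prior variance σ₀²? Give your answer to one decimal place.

σ₀² = 39.4

For the Normal–Normal model with known σ², precisions add: τ_n = τ₀ + n/σ².
So 1/σ₀² = 1/2.0933 − 28/61.9 = 0.477715 − 0.452342 = 0.025373.
Hence σ₀² = 1/0.025373 ≈ 39.4.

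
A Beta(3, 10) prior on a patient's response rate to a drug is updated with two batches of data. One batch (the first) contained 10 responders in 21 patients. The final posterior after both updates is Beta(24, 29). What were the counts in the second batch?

Sequential conjugate updates are equivalent to a single update on the pooled data, so total successes = posterior α − prior α and total failures = posterior β − prior β.
Total across both batches: 24−3=21 responders, 29−10=19 non-responders.
Subtract the first batch: 21−10=11 responders and 19−11=8 non-responders.

11 responders and 8 non-responders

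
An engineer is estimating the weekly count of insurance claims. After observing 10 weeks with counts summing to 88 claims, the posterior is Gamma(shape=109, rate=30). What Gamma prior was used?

Gamma(shape=21, rate=20)

A Gamma(α, β) prior (rate parametrization) on a Poisson rate with n observations summing to S gives posterior Gamma(α+S, β+n).
So α = 109 − 88 = 21 and β = 30 − 10 = 20.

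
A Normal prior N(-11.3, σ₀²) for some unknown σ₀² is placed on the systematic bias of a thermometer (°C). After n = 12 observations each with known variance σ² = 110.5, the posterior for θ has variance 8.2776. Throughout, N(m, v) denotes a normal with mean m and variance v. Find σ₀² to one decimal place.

σ₀² = 81.9

For the Normal–Normal model with known σ², precisions add: τ_n = τ₀ + n/σ².
So 1/σ₀² = 1/8.2776 − 12/110.5 = 0.120808 − 0.108597 = 0.012211.
Hence σ₀² = 1/0.012211 ≈ 81.9.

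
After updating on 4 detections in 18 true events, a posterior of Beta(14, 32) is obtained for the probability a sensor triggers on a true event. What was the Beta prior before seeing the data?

Beta is conjugate to the binomial likelihood: posterior = Beta(α+s, β+f).
So α = 14 − 4 = 10 and β = 32 − 14 = 18.

Beta(10, 18)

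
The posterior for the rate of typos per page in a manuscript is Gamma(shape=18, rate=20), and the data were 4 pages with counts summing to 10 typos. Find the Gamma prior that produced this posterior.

A Gamma(α, β) prior (rate parametrization) on a Poisson rate with n observations summing to S gives posterior Gamma(α+S, β+n).
So α = 18 − 10 = 8 and β = 20 − 4 = 16.

Gamma(shape=8, rate=16)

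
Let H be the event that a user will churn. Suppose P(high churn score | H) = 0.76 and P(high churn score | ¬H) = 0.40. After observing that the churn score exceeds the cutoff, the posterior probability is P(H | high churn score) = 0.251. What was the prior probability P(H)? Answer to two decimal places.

In odds form, posterior odds = prior odds × likelihood ratio, so prior odds = posterior odds ÷ LR.
Posterior odds = 0.251/(1−0.251) = 0.3351. LR = 0.76/0.40 = 1.9000.
Prior odds = 0.3351/1.9000 = 0.1764, so P(H) = 0.1764/(1+0.1764) ≈ 0.15.

P(H) = 0.15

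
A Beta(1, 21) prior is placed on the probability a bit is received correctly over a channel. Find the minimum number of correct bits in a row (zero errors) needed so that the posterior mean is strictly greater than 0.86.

k = 129

After k correct bits and 0 errors the posterior is Beta(1+k, 21), with mean (1+k)/(1+21+k).
Set (1+k)/(22+k) > 0.86 and solve: k > (0.86·22 − 1)/(1 − 0.86) = 128.000.
The smallest integer exceeding 128.000 is 129, and checking k=129: (130)/(151) = 0.8609 > 0.86.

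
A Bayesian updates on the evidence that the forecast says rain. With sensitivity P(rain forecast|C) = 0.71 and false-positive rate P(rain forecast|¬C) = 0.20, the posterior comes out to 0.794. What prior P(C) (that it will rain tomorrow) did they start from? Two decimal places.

Bayes' rule in odds form gives O(C|E) = O(C)·[P(E|C)/P(E|¬C)], hence O(C) = O(C|E)/LR.
Posterior odds = 0.794/(1−0.794) = 3.8544. LR = 0.71/0.20 = 3.5500.
Prior odds = 3.8544/3.5500 = 1.0857, so P(C) = 1.0857/(1+1.0857) ≈ 0.52.

P(C) = 0.52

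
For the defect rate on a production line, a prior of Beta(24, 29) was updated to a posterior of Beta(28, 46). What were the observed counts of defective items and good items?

A Beta(a, b) prior with s successes and f failures in binomial data gives a Beta(a+s, b+f) posterior.
Match parameters: s=28−24=4, f=46−29=17.

4 defective items and 17 good items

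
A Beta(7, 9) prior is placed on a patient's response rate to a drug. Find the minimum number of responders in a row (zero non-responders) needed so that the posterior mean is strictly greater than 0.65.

After k responders and 0 non-responders the posterior is Beta(7+k, 9), with mean (7+k)/(7+9+k).
Set (7+k)/(16+k) > 0.65 and solve: k > (0.65·16 − 7)/(1 − 0.65) = 9.714.
The smallest integer exceeding 9.714 is 10, and checking k=10: (17)/(26) = 0.6538 > 0.65.

k = 10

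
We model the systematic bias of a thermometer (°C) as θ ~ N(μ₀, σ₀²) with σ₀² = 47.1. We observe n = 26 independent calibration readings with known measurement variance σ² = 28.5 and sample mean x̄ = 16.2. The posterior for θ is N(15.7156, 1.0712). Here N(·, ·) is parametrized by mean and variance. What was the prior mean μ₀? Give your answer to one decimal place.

With known observation variance, the Normal–Normal posterior has precision τ_n = τ₀ + n/σ² and mean μ_n = (τ₀μ₀ + (n/σ²)x̄)/τ_n.
Here τ₀ = 1/47.1 = 0.021231 and τ_data = 26/28.5 = 0.912281, so τ_n = 0.933512.
Rearranging for μ₀: μ₀ = (μ_n·τ_n − τ_data·x̄)/τ₀ = (15.7156·0.933512 − 0.912281·16.2) / 0.021231 = -0.108251/0.021231 ≈ -5.1.

μ₀ = -5.1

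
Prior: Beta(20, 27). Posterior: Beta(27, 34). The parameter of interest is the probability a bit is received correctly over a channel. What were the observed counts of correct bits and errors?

A Beta(a, b) prior with s successes and f failures in binomial data gives a Beta(a+s, b+f) posterior.
Match parameters: s=27−20=7, f=34−27=7.

7 correct bits and 7 errors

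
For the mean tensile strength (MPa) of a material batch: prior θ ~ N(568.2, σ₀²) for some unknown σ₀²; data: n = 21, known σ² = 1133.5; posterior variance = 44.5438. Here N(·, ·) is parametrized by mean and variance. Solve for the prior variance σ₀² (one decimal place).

For the Normal–Normal model with known σ², precisions add: τ_n = τ₀ + n/σ².
So 1/σ₀² = 1/44.5438 − 21/1133.5 = 0.022450 − 0.018527 = 0.003923.
Hence σ₀² = 1/0.003923 ≈ 254.9.

σ₀² = 254.9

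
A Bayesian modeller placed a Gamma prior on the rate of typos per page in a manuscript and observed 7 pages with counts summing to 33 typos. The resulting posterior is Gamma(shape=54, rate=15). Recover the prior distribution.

Gamma(shape=21, rate=8)

Gamma–Poisson conjugacy: posterior shape = α + Σxᵢ, posterior rate = β + n.
So α = 54 − 33 = 21 and β = 15 − 7 = 8.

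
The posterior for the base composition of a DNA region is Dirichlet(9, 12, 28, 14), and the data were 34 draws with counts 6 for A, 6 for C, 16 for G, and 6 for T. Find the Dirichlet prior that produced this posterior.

Dirichlet(3, 6, 12, 8)

For a Dirichlet(α) prior with multinomial counts c, the posterior is Dirichlet(α + c) componentwise.
Subtract each count from the matching posterior parameter: 9−6=3, 12−6=6, 28−16=12, 14−6=8.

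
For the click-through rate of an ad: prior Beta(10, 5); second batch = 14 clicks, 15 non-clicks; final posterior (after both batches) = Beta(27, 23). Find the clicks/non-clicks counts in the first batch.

Because Beta–binomial updating is additive in the counts, the combined data contributed (α_post−α_prior, β_post−β_prior) successes and failures.
Total across both batches: 27−10=17 clicks, 23−5=18 non-clicks.
Subtract the second batch: 17−14=3 clicks and 18−15=3 non-clicks.

3 clicks and 3 non-clicks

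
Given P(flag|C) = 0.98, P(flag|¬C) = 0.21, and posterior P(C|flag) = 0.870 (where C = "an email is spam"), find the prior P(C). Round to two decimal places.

Bayes' rule in odds form gives O(C|E) = O(C)·[P(E|C)/P(E|¬C)], hence O(C) = O(C|E)/LR.
Posterior odds = 0.870/(1−0.870) = 6.6923. LR = 0.98/0.21 = 4.6667.
Prior odds = 6.6923/4.6667 = 1.4341, so P(C) = 1.4341/(1+1.4341) ≈ 0.59.

P(C) = 0.59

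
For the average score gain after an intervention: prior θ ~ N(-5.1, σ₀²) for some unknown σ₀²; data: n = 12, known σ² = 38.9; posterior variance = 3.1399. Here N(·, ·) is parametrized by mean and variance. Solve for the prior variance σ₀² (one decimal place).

σ₀² = 100.0

For the Normal–Normal model with known σ², precisions add: τ_n = τ₀ + n/σ².
So 1/σ₀² = 1/3.1399 − 12/38.9 = 0.318481 − 0.308483 = 0.009998.
Hence σ₀² = 1/0.009998 ≈ 100.0.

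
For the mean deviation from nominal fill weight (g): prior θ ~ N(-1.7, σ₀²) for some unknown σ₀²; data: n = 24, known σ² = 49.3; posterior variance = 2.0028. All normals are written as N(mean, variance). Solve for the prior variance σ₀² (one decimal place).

Posterior precision equals prior precision plus data precision: 1/σ_n² = 1/σ₀² + n/σ².
So 1/σ₀² = 1/2.0028 − 24/49.3 = 0.499301 − 0.486815 = 0.012486.
Hence σ₀² = 1/0.012486 ≈ 80.1.

σ₀² = 80.1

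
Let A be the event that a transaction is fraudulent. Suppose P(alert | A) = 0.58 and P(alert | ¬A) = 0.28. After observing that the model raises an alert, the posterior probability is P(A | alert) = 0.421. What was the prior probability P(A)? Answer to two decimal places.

Bayes' rule in odds form gives O(A|E) = O(A)·[P(E|A)/P(E|¬A)], hence O(A) = O(A|E)/LR.
Posterior odds = 0.421/(1−0.421) = 0.7271. LR = 0.58/0.28 = 2.0714.
Prior odds = 0.7271/2.0714 = 0.3510, so P(A) = 0.3510/(1+0.3510) ≈ 0.26.

P(A) = 0.26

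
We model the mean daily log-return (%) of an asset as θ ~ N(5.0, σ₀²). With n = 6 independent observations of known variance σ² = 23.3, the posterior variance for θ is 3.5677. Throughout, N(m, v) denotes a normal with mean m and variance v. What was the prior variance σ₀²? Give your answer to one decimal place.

Posterior precision equals prior precision plus data precision: 1/σ_n² = 1/σ₀² + n/σ².
So 1/σ₀² = 1/3.5677 − 6/23.3 = 0.280293 − 0.257511 = 0.022782.
Hence σ₀² = 1/0.022782 ≈ 43.9.

σ₀² = 43.9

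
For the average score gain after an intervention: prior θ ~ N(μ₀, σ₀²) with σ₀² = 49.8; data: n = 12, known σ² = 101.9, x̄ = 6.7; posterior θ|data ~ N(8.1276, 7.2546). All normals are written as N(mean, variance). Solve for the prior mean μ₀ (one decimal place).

μ₀ = 16.5

With known observation variance, the Normal–Normal posterior has precision τ_n = τ₀ + n/σ² and mean μ_n = (τ₀μ₀ + (n/σ²)x̄)/τ_n.
Here τ₀ = 1/49.8 = 0.020080 and τ_data = 12/101.9 = 0.117763, so τ_n = 0.137843.
Rearranging for μ₀: μ₀ = (μ_n·τ_n − τ_data·x̄)/τ₀ = (8.1276·0.137843 − 0.117763·6.7) / 0.020080 = 0.331321/0.020080 ≈ 16.5.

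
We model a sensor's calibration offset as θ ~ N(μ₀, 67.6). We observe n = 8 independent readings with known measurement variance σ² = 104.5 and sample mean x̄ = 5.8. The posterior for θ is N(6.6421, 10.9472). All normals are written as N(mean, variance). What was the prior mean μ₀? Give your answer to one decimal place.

The posterior mean is a precision-weighted average: μ_n = (τ₀μ₀ + τ_data·x̄)/(τ₀+τ_data), with τ₀=1/σ₀² and τ_data=n/σ².
Here τ₀ = 1/67.6 = 0.014793 and τ_data = 8/104.5 = 0.076555, so τ_n = 0.091348.
Rearranging for μ₀: μ₀ = (μ_n·τ_n − τ_data·x̄)/τ₀ = (6.6421·0.091348 − 0.076555·5.8) / 0.014793 = 0.162724/0.014793 ≈ 11.0.

μ₀ = 11.0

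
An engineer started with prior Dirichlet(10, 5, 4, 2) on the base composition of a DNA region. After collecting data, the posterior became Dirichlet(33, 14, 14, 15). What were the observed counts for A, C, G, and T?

counts (23, 9, 10, 13)

For a Dirichlet(α) prior with multinomial counts c, the posterior is Dirichlet(α + c) componentwise.
Counts are posterior − prior componentwise: 33−10=23, 14−5=9, 14−4=10, 15−2=13.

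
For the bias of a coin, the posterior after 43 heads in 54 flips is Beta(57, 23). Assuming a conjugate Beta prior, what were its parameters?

Under Beta–binomial conjugacy the posterior parameters are (a+s, b+f).
So a = 57 − 43 = 14 and b = 23 − 11 = 12.

Beta(14, 12)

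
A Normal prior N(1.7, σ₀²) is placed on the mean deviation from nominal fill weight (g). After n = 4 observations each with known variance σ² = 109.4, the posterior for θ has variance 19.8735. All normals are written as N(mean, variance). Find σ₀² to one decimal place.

σ₀² = 72.7

For the Normal–Normal model with known σ², precisions add: τ_n = τ₀ + n/σ².
So 1/σ₀² = 1/19.8735 − 4/109.4 = 0.050318 − 0.036563 = 0.013755.
Hence σ₀² = 1/0.013755 ≈ 72.7.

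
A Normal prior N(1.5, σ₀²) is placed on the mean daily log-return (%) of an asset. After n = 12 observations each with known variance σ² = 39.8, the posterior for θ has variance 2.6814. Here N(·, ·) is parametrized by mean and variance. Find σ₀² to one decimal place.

For the Normal–Normal model with known σ², precisions add: τ_n = τ₀ + n/σ².
So 1/σ₀² = 1/2.6814 − 12/39.8 = 0.372940 − 0.301508 = 0.071432.
Hence σ₀² = 1/0.071432 ≈ 14.0.

σ₀² = 14.0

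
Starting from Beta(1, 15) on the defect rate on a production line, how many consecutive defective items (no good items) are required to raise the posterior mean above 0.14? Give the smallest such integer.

After k defective items and 0 good items the posterior is Beta(1+k, 15), with mean (1+k)/(1+15+k).
Set (1+k)/(16+k) > 0.14 and solve: k > (0.14·16 − 1)/(1 − 0.14) = 1.442.
The smallest integer exceeding 1.442 is 2, and checking k=2: (3)/(18) = 0.1667 > 0.14.

k = 2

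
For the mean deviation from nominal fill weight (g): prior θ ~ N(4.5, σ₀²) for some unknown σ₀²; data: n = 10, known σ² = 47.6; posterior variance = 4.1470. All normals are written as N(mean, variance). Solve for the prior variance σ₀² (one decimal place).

Posterior precision equals prior precision plus data precision: 1/σ_n² = 1/σ₀² + n/σ².
So 1/σ₀² = 1/4.1470 − 10/47.6 = 0.241138 − 0.210084 = 0.031054.
Hence σ₀² = 1/0.031054 ≈ 32.2.

σ₀² = 32.2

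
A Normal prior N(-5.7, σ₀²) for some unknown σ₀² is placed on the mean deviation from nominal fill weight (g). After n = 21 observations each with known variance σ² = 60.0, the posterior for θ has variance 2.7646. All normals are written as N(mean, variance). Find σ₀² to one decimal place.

σ₀² = 85.4

Posterior precision equals prior precision plus data precision: 1/σ_n² = 1/σ₀² + n/σ².
So 1/σ₀² = 1/2.7646 − 21/60.0 = 0.361716 − 0.350000 = 0.011716.
Hence σ₀² = 1/0.011716 ≈ 85.4.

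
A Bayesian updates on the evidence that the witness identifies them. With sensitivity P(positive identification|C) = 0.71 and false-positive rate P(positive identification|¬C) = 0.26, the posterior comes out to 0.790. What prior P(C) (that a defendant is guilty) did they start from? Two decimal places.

P(C) = 0.58

In odds form, posterior odds = prior odds × likelihood ratio, so prior odds = posterior odds ÷ LR.
Posterior odds = 0.790/(1−0.790) = 3.7619. LR = 0.71/0.26 = 2.7308.
Prior odds = 3.7619/2.7308 = 1.3776, so P(C) = 1.3776/(1+1.3776) ≈ 0.58.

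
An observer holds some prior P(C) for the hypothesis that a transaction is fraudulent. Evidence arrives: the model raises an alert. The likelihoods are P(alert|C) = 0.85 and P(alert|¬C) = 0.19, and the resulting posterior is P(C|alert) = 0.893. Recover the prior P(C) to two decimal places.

In odds form, posterior odds = prior odds × likelihood ratio, so prior odds = posterior odds ÷ LR.
Posterior odds = 0.893/(1−0.893) = 8.3458. LR = 0.85/0.19 = 4.4737.
Prior odds = 8.3458/4.4737 = 1.8655, so P(C) = 1.8655/(1+1.8655) ≈ 0.65.

P(C) = 0.65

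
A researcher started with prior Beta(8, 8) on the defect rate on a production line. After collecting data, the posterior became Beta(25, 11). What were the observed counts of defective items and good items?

Under Beta–binomial conjugacy the posterior parameters are (α+s, β+f).
Match parameters: s=25−8=17, f=11−8=3.

17 defective items and 3 good items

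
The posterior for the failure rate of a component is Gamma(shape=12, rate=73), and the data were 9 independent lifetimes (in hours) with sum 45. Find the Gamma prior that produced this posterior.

Gamma(shape=3, rate=28)

Gamma–exponential conjugacy: posterior shape = α + n, posterior rate = β + Σtᵢ.
So α = 12 − 9 = 3 and β = 73 − 45 = 28.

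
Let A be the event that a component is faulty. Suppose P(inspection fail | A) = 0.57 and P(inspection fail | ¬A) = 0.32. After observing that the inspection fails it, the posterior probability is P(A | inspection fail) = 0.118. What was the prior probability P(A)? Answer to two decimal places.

In odds form, posterior odds = prior odds × likelihood ratio, so prior odds = posterior odds ÷ LR.
Posterior odds = 0.118/(1−0.118) = 0.1338. LR = 0.57/0.32 = 1.7812.
Prior odds = 0.1338/1.7812 = 0.0751, so P(A) = 0.0751/(1+0.0751) ≈ 0.07.

P(A) = 0.07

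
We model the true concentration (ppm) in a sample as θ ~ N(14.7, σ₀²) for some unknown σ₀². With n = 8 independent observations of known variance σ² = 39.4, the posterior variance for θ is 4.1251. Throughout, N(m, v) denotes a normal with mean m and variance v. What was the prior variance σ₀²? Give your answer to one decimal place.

σ₀² = 25.4

Posterior precision equals prior precision plus data precision: 1/σ_n² = 1/σ₀² + n/σ².
So 1/σ₀² = 1/4.1251 − 8/39.4 = 0.242418 − 0.203046 = 0.039372.
Hence σ₀² = 1/0.039372 ≈ 25.4.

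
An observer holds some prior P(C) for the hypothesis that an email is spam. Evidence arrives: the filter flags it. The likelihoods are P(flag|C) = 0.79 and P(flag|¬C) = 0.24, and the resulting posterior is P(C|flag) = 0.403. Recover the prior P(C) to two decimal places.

P(C) = 0.17

Bayes' rule in odds form gives O(C|E) = O(C)·[P(E|C)/P(E|¬C)], hence O(C) = O(C|E)/LR.
Posterior odds = 0.403/(1−0.403) = 0.6750. LR = 0.79/0.24 = 3.2917.
Prior odds = 0.6750/3.2917 = 0.2051, so P(C) = 0.2051/(1+0.2051) ≈ 0.17.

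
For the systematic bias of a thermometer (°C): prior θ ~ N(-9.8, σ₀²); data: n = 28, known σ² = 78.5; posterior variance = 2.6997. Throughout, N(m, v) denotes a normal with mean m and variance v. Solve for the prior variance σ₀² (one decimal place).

Posterior precision equals prior precision plus data precision: 1/σ_n² = 1/σ₀² + n/σ².
So 1/σ₀² = 1/2.6997 − 28/78.5 = 0.370412 − 0.356688 = 0.013724.
Hence σ₀² = 1/0.013724 ≈ 72.9.

σ₀² = 72.9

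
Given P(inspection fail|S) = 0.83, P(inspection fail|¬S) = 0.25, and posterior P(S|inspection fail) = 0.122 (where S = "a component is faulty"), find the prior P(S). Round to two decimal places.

P(S) = 0.04

In odds form, posterior odds = prior odds × likelihood ratio, so prior odds = posterior odds ÷ LR.
Posterior odds = 0.122/(1−0.122) = 0.1390. LR = 0.83/0.25 = 3.3200.
Prior odds = 0.1390/3.3200 = 0.0419, so P(S) = 0.0419/(1+0.0419) ≈ 0.04.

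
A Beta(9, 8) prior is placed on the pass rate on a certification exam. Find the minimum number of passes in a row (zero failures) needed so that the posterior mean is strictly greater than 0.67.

k = 8

After k passes and 0 failures the posterior is Beta(9+k, 8), with mean (9+k)/(9+8+k).
Set (9+k)/(17+k) > 0.67 and solve: k > (0.67·17 − 9)/(1 − 0.67) = 7.242.
The smallest integer exceeding 7.242 is 8.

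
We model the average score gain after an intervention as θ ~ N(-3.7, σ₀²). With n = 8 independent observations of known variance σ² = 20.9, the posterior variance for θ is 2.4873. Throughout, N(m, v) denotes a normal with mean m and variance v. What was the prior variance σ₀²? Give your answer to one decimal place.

For the Normal–Normal model with known σ², precisions add: τ_n = τ₀ + n/σ².
So 1/σ₀² = 1/2.4873 − 8/20.9 = 0.402042 − 0.382775 = 0.019267.
Hence σ₀² = 1/0.019267 ≈ 51.9.

σ₀² = 51.9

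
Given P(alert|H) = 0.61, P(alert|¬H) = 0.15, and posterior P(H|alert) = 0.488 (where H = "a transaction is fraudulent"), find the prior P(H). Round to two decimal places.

In odds form, posterior odds = prior odds × likelihood ratio, so prior odds = posterior odds ÷ LR.
Posterior odds = 0.488/(1−0.488) = 0.9531. LR = 0.61/0.15 = 4.0667.
Prior odds = 0.9531/4.0667 = 0.2344, so P(H) = 0.2344/(1+0.2344) ≈ 0.19.

P(H) = 0.19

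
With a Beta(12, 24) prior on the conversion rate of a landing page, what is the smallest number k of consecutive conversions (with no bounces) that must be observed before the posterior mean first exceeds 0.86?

After k conversions and 0 bounces the posterior is Beta(12+k, 24), with mean (12+k)/(12+24+k).
Set (12+k)/(36+k) > 0.86 and solve: k > (0.86·36 − 12)/(1 − 0.86) = 135.429.
The smallest integer exceeding 135.429 is 136.

k = 136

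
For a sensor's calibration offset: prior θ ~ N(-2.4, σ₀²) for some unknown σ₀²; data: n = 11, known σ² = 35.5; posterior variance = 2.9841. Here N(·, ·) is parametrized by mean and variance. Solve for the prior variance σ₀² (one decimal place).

Posterior precision equals prior precision plus data precision: 1/σ_n² = 1/σ₀² + n/σ².
So 1/σ₀² = 1/2.9841 − 11/35.5 = 0.335109 − 0.309859 = 0.025250.
Hence σ₀² = 1/0.025250 ≈ 39.6.

σ₀² = 39.6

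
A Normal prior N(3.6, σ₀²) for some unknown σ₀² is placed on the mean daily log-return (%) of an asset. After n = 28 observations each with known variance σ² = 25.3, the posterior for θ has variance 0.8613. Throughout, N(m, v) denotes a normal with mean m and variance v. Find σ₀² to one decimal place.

σ₀² = 18.4

For the Normal–Normal model with known σ², precisions add: τ_n = τ₀ + n/σ².
So 1/σ₀² = 1/0.8613 − 28/25.3 = 1.161036 − 1.106719 = 0.054317.
Hence σ₀² = 1/0.054317 ≈ 18.4.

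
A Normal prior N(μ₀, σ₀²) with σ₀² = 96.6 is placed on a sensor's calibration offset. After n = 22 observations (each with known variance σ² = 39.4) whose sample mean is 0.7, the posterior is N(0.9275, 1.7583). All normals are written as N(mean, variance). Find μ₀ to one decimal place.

The posterior mean is a precision-weighted average: μ_n = (τ₀μ₀ + τ_data·x̄)/(τ₀+τ_data), with τ₀=1/σ₀² and τ_data=n/σ².
Here τ₀ = 1/96.6 = 0.010352 and τ_data = 22/39.4 = 0.558376, so τ_n = 0.568728.
Rearranging for μ₀: μ₀ = (μ_n·τ_n − τ_data·x̄)/τ₀ = (0.9275·0.568728 − 0.558376·0.7) / 0.010352 = 0.136632/0.010352 ≈ 13.2.

μ₀ = 13.2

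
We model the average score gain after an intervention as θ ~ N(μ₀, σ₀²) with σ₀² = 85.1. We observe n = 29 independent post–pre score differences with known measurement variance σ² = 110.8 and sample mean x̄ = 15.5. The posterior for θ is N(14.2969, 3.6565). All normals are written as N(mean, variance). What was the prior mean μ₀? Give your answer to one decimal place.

The posterior mean is a precision-weighted average: μ_n = (τ₀μ₀ + τ_data·x̄)/(τ₀+τ_data), with τ₀=1/σ₀² and τ_data=n/σ².
Here τ₀ = 1/85.1 = 0.011751 and τ_data = 29/110.8 = 0.261733, so τ_n = 0.273484.
Rearranging for μ₀: μ₀ = (μ_n·τ_n − τ_data·x̄)/τ₀ = (14.2969·0.273484 − 0.261733·15.5) / 0.011751 = -0.146888/0.011751 ≈ -12.5.

μ₀ = -12.5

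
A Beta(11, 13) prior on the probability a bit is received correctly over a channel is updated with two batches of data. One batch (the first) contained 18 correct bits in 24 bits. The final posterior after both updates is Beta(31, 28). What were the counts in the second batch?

2 correct bits and 9 errors

Because Beta–binomial updating is additive in the counts, the combined data contributed (α_post−α_prior, β_post−β_prior) successes and failures.
Total across both batches: 31−11=20 correct bits, 28−13=15 errors.
Subtract the first batch: 20−18=2 correct bits and 15−6=9 errors.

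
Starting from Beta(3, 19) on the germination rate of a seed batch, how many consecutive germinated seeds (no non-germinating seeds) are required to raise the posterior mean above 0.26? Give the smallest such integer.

k = 4

After k germinated seeds and 0 non-germinating seeds the posterior is Beta(3+k, 19), with mean (3+k)/(3+19+k).
Set (3+k)/(22+k) > 0.26 and solve: k > (0.26·22 − 3)/(1 − 0.26) = 3.676.
The smallest integer exceeding 3.676 is 4, and checking k=4: (7)/(26) = 0.2692 > 0.26.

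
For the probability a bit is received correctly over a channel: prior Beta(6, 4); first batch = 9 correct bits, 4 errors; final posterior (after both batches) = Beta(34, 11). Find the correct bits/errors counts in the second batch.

19 correct bits and 3 errors

Sequential conjugate updates are equivalent to a single update on the pooled data, so total successes = posterior α − prior α and total failures = posterior β − prior β.
Total across both batches: 34−6=28 correct bits, 11−4=7 errors.
Subtract the first batch: 28−9=19 correct bits and 7−4=3 errors.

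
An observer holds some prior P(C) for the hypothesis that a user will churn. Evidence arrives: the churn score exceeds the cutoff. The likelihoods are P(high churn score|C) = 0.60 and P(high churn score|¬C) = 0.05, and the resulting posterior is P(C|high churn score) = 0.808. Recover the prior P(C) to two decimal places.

P(C) = 0.26

Bayes' rule in odds form gives O(C|E) = O(C)·[P(E|C)/P(E|¬C)], hence O(C) = O(C|E)/LR.
Posterior odds = 0.808/(1−0.808) = 4.2083. LR = 0.60/0.05 = 12.0000.
Prior odds = 4.2083/12.0000 = 0.3507, so P(C) = 0.3507/(1+0.3507) ≈ 0.26.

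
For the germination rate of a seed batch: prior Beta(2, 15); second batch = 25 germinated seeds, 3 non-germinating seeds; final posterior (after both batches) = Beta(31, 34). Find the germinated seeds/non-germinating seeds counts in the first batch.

4 germinated seeds and 16 non-germinating seeds

Sequential conjugate updates are equivalent to a single update on the pooled data, so total successes = posterior α − prior α and total failures = posterior β − prior β.
Total across both batches: 31−2=29 germinated seeds, 34−15=19 non-germinating seeds.
Subtract the second batch: 29−25=4 germinated seeds and 19−3=16 non-germinating seeds.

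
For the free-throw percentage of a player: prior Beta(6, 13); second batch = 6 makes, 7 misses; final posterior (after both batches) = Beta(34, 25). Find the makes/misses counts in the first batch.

Because Beta–binomial updating is additive in the counts, the combined data contributed (α_post−α_prior, β_post−β_prior) successes and failures.
Total across both batches: 34−6=28 makes, 25−13=12 misses.
Subtract the second batch: 28−6=22 makes and 12−7=5 misses.

22 makes and 5 misses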